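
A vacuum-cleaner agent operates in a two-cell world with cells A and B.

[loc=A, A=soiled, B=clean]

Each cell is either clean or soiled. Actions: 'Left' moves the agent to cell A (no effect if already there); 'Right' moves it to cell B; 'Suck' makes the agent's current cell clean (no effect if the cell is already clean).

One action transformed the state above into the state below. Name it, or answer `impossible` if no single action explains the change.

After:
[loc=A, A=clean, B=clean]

Suck

try  Left: loc=A A=soiled B=clean
try Right: loc=B A=soiled B=clean
try  Suck: loc=A A=clean B=clean  ← match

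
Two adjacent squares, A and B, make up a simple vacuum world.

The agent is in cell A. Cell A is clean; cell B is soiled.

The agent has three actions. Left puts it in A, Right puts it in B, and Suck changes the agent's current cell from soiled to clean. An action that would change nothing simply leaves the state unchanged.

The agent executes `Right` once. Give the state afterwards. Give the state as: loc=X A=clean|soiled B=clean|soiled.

loc=B A=clean B=soiled

start: loc=A A=clean B=soiled
Right (#1): loc=B A=clean B=soiled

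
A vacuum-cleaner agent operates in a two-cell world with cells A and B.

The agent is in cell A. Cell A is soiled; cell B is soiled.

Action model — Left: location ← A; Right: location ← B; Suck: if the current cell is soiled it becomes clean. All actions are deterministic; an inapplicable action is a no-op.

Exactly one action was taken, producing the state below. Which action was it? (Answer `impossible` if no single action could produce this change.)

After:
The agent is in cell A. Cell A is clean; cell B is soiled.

try  Left: <A|soiled|soiled>
try Right: <B|soiled|soiled>
try  Suck: <A|clean|soiled>  ← match

Suck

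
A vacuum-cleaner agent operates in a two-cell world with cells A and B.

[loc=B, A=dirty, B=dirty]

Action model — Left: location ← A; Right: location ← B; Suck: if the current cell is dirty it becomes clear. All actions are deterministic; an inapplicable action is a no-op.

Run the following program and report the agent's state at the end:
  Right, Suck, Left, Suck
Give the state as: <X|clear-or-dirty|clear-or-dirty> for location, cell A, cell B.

<A|clear|clear>

t=1 Right ⇒ <B|dirty|dirty>
t=2 Suck ⇒ <B|dirty|clear>
t=3 Left ⇒ <A|dirty|clear>
t=4 Suck ⇒ <A|clear|clear>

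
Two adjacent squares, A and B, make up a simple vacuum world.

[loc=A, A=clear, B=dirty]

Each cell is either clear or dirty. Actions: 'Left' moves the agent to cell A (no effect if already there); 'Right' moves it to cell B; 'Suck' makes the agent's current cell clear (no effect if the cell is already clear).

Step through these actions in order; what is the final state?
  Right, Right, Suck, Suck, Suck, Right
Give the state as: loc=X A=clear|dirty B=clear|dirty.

loc=B A=clear B=clear

Right (#1): loc=B A=clear B=dirty
Right (#2): loc=B A=clear B=dirty
Suck (#3): loc=B A=clear B=clear
Suck (#4): loc=B A=clear B=clear
Suck (#5): loc=B A=clear B=clear
Right (#6): loc=B A=clear B=clear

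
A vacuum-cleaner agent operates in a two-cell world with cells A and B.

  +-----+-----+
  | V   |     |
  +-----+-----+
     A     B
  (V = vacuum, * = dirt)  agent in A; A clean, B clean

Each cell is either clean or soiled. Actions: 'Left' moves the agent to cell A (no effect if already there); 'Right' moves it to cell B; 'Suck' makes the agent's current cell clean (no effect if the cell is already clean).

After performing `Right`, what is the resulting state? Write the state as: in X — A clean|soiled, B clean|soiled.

start: in A — A clean, B clean
t=1 Right ⇒ in B — A clean, B clean

in B — A clean, B clean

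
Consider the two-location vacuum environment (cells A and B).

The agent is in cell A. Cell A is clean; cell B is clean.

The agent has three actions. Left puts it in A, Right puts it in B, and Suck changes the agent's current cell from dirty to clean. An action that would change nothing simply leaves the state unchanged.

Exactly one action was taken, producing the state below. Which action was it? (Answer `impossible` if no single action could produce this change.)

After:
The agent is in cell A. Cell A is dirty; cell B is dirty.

try  Left: in A — A clean, B clean
try Right: in B — A clean, B clean
try  Suck: in A — A clean, B clean
no single action produces the after-state

impossible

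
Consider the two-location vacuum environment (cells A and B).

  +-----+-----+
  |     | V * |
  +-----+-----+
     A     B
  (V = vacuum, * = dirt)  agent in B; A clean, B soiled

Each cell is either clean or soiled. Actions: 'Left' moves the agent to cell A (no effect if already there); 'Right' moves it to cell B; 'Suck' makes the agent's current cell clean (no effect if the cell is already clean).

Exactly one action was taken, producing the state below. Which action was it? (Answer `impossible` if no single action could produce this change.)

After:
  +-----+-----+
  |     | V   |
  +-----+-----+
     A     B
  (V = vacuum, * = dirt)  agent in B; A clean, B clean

try  Left: loc=A A=clean B=soiled
try Right: loc=B A=clean B=soiled
try  Suck: loc=B A=clean B=clean  ← match

Suck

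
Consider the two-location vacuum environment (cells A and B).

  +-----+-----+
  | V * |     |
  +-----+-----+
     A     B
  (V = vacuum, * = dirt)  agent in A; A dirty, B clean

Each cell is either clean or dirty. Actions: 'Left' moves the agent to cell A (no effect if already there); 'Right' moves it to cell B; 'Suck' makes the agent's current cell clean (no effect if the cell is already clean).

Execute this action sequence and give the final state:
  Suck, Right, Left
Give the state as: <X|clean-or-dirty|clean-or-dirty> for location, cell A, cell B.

<A|clean|clean>

Suck (#1): <A|clean|clean>
Right (#2): <B|clean|clean>
Left (#3): <A|clean|clean>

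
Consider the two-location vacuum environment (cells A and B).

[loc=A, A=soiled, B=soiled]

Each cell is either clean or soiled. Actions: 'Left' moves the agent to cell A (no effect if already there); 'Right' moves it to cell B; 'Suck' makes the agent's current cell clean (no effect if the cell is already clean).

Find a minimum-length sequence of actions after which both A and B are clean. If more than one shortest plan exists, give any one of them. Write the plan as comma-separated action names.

Suck, Right, Suck

1. Suck → <A|clean|soiled>
2. Right → <B|clean|soiled>
3. Suck → <B|clean|clean>
min 3: Suck A + move + Suck B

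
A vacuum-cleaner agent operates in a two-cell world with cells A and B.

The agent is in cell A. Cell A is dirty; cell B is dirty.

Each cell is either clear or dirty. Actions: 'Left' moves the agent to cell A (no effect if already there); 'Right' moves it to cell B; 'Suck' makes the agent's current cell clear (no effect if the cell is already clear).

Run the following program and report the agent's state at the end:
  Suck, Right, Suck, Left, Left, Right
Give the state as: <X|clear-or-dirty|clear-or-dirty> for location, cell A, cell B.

<B|clear|clear>

t=1 Suck ⇒ <A|clear|dirty>
t=2 Right ⇒ <B|clear|dirty>
t=3 Suck ⇒ <B|clear|clear>
t=4 Left ⇒ <A|clear|clear>
t=5 Left ⇒ <A|clear|clear>
t=6 Right ⇒ <B|clear|clear>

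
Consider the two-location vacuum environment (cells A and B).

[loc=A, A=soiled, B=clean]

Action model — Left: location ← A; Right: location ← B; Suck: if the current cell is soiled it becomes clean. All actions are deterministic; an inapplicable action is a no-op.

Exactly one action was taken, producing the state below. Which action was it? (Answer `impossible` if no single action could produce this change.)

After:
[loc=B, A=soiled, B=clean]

try  Left: in A — A soiled, B clean
try Right: in B — A soiled, B clean  ← match
try  Suck: in A — A clean, B clean

Right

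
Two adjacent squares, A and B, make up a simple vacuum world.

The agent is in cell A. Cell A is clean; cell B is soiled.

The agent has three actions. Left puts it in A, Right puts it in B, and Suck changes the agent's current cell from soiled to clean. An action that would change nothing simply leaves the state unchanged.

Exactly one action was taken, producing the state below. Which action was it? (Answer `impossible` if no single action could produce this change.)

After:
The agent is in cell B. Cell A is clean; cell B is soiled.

try  Left: in A — A clean, B soiled
try Right: in B — A clean, B soiled  ← match
try  Suck: in A — A clean, B soiled

Right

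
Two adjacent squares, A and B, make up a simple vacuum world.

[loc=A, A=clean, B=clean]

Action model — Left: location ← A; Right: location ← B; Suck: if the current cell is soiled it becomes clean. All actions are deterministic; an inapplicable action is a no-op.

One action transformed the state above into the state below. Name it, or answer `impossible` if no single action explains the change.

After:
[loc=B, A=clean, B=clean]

Right

try  Left: <A|clean|clean>
try Right: <B|clean|clean>  ← match
try  Suck: <A|clean|clean>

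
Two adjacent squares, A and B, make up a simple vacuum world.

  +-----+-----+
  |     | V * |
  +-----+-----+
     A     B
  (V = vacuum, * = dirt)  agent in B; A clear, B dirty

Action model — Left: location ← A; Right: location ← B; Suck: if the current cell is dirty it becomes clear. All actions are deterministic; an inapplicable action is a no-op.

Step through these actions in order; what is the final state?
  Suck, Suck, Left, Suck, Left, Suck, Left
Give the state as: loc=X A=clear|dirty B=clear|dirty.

loc=A A=clear B=clear

Suck (#1): loc=B A=clear B=clear
Suck (#2): loc=B A=clear B=clear
Left (#3): loc=A A=clear B=clear
Suck (#4): loc=A A=clear B=clear
Left (#5): loc=A A=clear B=clear
Suck (#6): loc=A A=clear B=clear
Left (#7): loc=A A=clear B=clear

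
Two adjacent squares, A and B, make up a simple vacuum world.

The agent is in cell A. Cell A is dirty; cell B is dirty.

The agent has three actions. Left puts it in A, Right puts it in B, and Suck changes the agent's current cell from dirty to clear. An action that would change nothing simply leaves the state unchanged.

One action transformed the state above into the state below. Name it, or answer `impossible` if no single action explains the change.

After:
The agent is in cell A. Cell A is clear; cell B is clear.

try  Left: (A; A:dirty, B:dirty)
try Right: (B; A:dirty, B:dirty)
try  Suck: (A; A:clear, B:dirty)
no single action produces the after-state

impossible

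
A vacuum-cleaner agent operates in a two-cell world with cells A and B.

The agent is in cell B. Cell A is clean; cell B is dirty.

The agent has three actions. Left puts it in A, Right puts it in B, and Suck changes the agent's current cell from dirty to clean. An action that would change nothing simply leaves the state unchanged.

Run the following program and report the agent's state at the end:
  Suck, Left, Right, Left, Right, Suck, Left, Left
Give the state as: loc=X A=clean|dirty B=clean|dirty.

loc=A A=clean B=clean

[1] after Suck: loc=B A=clean B=clean
[2] after Left: loc=A A=clean B=clean
[3] after Right: loc=B A=clean B=clean
[4] after Left: loc=A A=clean B=clean
[5] after Right: loc=B A=clean B=clean
[6] after Suck: loc=B A=clean B=clean
[7] after Left: loc=A A=clean B=clean
[8] after Left: loc=A A=clean B=clean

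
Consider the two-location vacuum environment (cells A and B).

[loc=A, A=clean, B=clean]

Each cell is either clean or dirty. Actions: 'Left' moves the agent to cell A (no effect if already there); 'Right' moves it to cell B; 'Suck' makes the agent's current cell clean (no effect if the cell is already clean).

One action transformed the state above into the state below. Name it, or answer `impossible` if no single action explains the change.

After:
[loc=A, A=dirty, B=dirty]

try  Left: <A|clean|clean>
try Right: <B|clean|clean>
try  Suck: <A|clean|clean>
no single action produces the after-state

impossible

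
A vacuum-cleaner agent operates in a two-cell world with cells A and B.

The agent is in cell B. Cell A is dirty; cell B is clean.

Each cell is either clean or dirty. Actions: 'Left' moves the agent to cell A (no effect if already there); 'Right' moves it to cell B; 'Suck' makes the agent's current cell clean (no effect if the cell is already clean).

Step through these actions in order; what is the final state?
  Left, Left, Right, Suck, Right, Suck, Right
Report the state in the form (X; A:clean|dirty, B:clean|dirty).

(B; A:dirty, B:clean)

step 1/7 (Left): (A; A:dirty, B:clean)
step 2/7 (Left): (A; A:dirty, B:clean)
step 3/7 (Right): (B; A:dirty, B:clean)
step 4/7 (Suck): (B; A:dirty, B:clean)
step 5/7 (Right): (B; A:dirty, B:clean)
step 6/7 (Suck): (B; A:dirty, B:clean)
step 7/7 (Right): (B; A:dirty, B:clean)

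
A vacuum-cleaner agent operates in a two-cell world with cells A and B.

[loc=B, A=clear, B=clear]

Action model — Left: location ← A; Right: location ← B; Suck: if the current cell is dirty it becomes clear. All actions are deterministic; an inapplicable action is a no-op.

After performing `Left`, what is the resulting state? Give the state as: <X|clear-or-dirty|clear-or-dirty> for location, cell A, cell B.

start: <B|clear|clear>
1. Left → <A|clear|clear>

<A|clear|clear>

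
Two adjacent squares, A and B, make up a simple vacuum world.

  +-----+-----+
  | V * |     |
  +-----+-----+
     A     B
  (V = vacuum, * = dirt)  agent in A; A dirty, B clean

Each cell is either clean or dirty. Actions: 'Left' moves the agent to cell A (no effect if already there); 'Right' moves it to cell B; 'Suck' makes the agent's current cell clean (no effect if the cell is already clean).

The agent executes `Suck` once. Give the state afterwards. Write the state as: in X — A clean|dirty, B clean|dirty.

in A — A clean, B clean

start: in A — A dirty, B clean
t=1 Suck ⇒ in A — A clean, B clean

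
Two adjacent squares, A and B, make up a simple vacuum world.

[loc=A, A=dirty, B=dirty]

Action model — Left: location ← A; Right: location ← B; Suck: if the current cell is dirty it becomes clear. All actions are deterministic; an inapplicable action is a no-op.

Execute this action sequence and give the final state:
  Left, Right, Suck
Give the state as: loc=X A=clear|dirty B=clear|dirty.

loc=B A=dirty B=clear

1) do Left; now loc=A A=dirty B=dirty
2) do Right; now loc=B A=dirty B=dirty
3) do Suck; now loc=B A=dirty B=clear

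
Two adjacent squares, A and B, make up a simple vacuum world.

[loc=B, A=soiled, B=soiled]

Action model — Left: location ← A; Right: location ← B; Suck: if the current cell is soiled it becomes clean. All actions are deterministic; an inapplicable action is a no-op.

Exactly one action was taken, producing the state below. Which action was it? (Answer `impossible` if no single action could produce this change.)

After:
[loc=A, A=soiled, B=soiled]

Left

try  Left: (A; A:soiled, B:soiled)  ← match
try Right: (B; A:soiled, B:soiled)
try  Suck: (B; A:soiled, B:clean)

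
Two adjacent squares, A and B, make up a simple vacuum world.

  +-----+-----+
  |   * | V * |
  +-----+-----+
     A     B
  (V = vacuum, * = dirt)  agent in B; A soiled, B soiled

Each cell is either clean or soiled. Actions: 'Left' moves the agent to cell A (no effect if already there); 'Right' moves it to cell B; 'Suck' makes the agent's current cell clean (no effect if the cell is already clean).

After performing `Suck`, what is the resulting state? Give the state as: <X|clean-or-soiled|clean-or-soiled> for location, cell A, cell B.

<B|soiled|clean>

start: <B|soiled|soiled>
Suck (#1): <B|soiled|clean>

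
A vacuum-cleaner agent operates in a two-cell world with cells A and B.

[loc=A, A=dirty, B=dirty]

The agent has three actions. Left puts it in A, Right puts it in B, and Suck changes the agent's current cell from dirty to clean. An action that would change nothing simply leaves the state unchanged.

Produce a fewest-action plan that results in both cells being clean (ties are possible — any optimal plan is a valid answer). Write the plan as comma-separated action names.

t=1 Suck ⇒ <A|clean|dirty>
t=2 Right ⇒ <B|clean|dirty>
t=3 Suck ⇒ <B|clean|clean>
min 3: Suck A + move + Suck B

Suck, Right, Suck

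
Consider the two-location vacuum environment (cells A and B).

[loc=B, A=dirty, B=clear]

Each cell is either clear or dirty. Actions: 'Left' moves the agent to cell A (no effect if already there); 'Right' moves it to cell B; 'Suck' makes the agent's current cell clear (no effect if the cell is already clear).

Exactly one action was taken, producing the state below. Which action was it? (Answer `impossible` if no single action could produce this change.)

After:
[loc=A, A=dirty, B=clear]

try  Left: <A|dirty|clear>  ← match
try Right: <B|dirty|clear>
try  Suck: <B|dirty|clear>

Left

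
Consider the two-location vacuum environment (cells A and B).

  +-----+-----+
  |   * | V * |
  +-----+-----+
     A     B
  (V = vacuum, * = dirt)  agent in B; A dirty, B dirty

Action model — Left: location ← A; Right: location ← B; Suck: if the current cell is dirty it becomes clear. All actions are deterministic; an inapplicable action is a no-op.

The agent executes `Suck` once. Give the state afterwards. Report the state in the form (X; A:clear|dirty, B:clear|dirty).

(B; A:dirty, B:clear)

start: (B; A:dirty, B:dirty)
[1] after Suck: (B; A:dirty, B:clear)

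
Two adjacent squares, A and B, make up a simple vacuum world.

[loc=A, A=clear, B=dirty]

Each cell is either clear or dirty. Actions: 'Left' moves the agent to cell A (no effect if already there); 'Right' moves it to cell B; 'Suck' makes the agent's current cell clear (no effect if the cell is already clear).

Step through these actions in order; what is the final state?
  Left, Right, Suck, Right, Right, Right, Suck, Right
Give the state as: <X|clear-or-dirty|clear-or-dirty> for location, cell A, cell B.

<B|clear|clear>

Left (#1): <A|clear|dirty>
Right (#2): <B|clear|dirty>
Suck (#3): <B|clear|clear>
Right (#4): <B|clear|clear>
Right (#5): <B|clear|clear>
Right (#6): <B|clear|clear>
Suck (#7): <B|clear|clear>
Right (#8): <B|clear|clear>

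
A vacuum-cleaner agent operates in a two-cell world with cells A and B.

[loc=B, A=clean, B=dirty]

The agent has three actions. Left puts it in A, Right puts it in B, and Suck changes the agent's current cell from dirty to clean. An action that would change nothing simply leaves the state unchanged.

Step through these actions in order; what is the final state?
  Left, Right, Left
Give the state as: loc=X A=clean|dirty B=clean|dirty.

step 1/3 (Left): loc=A A=clean B=dirty
step 2/3 (Right): loc=B A=clean B=dirty
step 3/3 (Left): loc=A A=clean B=dirty

loc=A A=clean B=dirty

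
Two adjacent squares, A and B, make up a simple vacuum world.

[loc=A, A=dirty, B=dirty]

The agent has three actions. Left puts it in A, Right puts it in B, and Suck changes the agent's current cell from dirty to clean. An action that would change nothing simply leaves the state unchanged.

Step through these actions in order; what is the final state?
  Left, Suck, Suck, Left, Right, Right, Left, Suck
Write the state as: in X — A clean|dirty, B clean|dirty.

in A — A clean, B dirty

t=1 Left ⇒ in A — A dirty, B dirty
t=2 Suck ⇒ in A — A clean, B dirty
t=3 Suck ⇒ in A — A clean, B dirty
t=4 Left ⇒ in A — A clean, B dirty
t=5 Right ⇒ in B — A clean, B dirty
t=6 Right ⇒ in B — A clean, B dirty
t=7 Left ⇒ in A — A clean, B dirty
t=8 Suck ⇒ in A — A clean, B dirty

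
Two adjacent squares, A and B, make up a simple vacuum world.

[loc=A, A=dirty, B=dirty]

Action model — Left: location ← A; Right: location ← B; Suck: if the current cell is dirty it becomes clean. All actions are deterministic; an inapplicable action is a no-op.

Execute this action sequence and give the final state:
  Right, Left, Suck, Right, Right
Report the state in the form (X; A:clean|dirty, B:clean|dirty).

step 1/5 (Right): (B; A:dirty, B:dirty)
step 2/5 (Left): (A; A:dirty, B:dirty)
step 3/5 (Suck): (A; A:clean, B:dirty)
step 4/5 (Right): (B; A:clean, B:dirty)
step 5/5 (Right): (B; A:clean, B:dirty)

(B; A:clean, B:dirty)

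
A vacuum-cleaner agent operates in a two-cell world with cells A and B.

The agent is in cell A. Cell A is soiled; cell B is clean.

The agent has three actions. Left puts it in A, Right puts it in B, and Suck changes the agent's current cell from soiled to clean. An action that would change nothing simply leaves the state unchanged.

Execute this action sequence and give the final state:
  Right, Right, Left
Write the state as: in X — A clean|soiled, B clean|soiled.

in A — A soiled, B clean

1. Right → in B — A soiled, B clean
2. Right → in B — A soiled, B clean
3. Left → in A — A soiled, B clean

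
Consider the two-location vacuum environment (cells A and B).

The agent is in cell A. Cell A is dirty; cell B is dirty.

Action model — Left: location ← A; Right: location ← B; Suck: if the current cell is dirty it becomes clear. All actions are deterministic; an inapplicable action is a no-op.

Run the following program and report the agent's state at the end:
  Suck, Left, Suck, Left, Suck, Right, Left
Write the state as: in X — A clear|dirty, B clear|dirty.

step 1/7 (Suck): in A — A clear, B dirty
step 2/7 (Left): in A — A clear, B dirty
step 3/7 (Suck): in A — A clear, B dirty
step 4/7 (Left): in A — A clear, B dirty
step 5/7 (Suck): in A — A clear, B dirty
step 6/7 (Right): in B — A clear, B dirty
step 7/7 (Left): in A — A clear, B dirty

in A — A clear, B dirty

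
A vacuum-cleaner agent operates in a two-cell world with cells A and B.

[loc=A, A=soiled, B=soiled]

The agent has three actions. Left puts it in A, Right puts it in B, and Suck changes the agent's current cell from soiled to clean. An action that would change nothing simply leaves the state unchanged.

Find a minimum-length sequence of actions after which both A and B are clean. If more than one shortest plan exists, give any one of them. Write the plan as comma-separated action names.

1. Suck → loc=A A=clean B=soiled
2. Right → loc=B A=clean B=soiled
3. Suck → loc=B A=clean B=clean
min 3: Suck A + move + Suck B

Suck, Right, Suck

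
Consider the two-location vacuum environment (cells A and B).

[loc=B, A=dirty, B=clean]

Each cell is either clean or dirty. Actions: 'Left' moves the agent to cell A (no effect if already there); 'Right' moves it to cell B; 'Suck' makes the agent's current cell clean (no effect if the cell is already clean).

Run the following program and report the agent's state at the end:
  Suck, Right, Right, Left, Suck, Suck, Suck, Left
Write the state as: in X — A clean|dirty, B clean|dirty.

in A — A clean, B clean

t=1 Suck ⇒ in B — A dirty, B clean
t=2 Right ⇒ in B — A dirty, B clean
t=3 Right ⇒ in B — A dirty, B clean
t=4 Left ⇒ in A — A dirty, B clean
t=5 Suck ⇒ in A — A clean, B clean
t=6 Suck ⇒ in A — A clean, B clean
t=7 Suck ⇒ in A — A clean, B clean
t=8 Left ⇒ in A — A clean, B clean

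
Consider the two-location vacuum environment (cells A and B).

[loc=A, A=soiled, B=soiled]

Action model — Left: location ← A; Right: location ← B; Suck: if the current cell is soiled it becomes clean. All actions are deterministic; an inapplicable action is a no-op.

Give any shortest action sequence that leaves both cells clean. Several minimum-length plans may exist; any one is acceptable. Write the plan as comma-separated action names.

Suck (#1): in A — A clean, B soiled
Right (#2): in B — A clean, B soiled
Suck (#3): in B — A clean, B clean
min 3: Suck A + move + Suck B

Suck, Right, Suck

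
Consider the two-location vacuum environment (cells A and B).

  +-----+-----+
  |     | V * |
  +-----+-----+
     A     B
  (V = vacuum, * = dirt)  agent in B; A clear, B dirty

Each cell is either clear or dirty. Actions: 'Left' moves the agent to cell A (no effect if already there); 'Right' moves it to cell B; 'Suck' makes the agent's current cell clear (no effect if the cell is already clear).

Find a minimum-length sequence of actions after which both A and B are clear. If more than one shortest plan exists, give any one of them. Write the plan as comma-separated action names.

t=1 Suck ⇒ (B; A:clear, B:clear)
min 1: B is dirty, one Suck

Suck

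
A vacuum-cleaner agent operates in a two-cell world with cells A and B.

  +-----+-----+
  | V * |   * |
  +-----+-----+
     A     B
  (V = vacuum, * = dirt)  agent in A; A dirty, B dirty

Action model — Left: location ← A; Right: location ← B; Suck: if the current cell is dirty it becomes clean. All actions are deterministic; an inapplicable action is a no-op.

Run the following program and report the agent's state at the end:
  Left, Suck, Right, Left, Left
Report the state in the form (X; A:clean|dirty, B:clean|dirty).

(A; A:clean, B:dirty)

step 1/5 (Left): (A; A:dirty, B:dirty)
step 2/5 (Suck): (A; A:clean, B:dirty)
step 3/5 (Right): (B; A:clean, B:dirty)
step 4/5 (Left): (A; A:clean, B:dirty)
step 5/5 (Left): (A; A:clean, B:dirty)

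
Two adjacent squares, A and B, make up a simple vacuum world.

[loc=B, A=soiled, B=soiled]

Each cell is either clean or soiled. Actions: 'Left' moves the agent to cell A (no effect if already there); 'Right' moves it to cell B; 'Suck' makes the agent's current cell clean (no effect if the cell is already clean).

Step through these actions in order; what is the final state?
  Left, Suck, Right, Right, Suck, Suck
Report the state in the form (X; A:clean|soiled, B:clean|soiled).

1. Left → (A; A:soiled, B:soiled)
2. Suck → (A; A:clean, B:soiled)
3. Right → (B; A:clean, B:soiled)
4. Right → (B; A:clean, B:soiled)
5. Suck → (B; A:clean, B:clean)
6. Suck → (B; A:clean, B:clean)

(B; A:clean, B:clean)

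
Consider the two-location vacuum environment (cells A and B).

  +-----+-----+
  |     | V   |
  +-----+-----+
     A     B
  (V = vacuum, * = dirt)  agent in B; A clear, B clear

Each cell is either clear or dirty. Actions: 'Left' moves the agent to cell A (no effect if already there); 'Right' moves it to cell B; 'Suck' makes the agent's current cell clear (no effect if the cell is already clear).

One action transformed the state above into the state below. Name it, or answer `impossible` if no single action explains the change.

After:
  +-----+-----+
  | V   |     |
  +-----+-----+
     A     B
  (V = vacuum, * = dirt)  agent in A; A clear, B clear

try  Left: (A; A:clear, B:clear)  ← match
try Right: (B; A:clear, B:clear)
try  Suck: (B; A:clear, B:clear)

Left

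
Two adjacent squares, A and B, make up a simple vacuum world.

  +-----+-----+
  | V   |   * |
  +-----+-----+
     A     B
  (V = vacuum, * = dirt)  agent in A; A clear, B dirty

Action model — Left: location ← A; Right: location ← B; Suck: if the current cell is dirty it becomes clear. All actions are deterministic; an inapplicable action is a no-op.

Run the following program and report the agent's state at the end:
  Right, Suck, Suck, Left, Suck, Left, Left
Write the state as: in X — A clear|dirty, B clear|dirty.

Right (#1): in B — A clear, B dirty
Suck (#2): in B — A clear, B clear
Suck (#3): in B — A clear, B clear
Left (#4): in A — A clear, B clear
Suck (#5): in A — A clear, B clear
Left (#6): in A — A clear, B clear
Left (#7): in A — A clear, B clear

in A — A clear, B clear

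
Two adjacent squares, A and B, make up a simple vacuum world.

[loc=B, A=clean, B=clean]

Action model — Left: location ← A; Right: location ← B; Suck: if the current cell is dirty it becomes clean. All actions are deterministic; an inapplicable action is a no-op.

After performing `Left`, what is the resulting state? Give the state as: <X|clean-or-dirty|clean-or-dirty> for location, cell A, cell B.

start: <B|clean|clean>
1) do Left; now <A|clean|clean>

<A|clean|clean>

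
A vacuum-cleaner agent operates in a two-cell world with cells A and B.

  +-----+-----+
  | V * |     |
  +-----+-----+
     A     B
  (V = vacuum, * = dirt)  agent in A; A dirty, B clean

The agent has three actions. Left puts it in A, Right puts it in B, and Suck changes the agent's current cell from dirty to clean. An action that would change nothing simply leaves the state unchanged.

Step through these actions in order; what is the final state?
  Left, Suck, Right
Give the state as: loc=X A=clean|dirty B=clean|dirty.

Left (#1): loc=A A=dirty B=clean
Suck (#2): loc=A A=clean B=clean
Right (#3): loc=B A=clean B=clean

loc=B A=clean B=clean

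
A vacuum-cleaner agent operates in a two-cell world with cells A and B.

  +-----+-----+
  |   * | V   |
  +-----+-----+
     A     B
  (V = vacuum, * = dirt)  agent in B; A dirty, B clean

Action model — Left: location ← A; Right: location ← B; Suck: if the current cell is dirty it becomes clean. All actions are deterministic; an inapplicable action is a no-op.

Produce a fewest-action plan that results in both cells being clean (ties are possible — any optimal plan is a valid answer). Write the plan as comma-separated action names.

[1] after Left: in A — A dirty, B clean
[2] after Suck: in A — A clean, B clean
min 2: go A then Suck

Left, Suck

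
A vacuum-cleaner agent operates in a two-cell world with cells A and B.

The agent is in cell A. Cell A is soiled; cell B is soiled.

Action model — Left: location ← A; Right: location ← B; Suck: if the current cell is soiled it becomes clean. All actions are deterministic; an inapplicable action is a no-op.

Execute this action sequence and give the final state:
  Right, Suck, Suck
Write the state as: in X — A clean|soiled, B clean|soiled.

in B — A soiled, B clean

1) do Right; now in B — A soiled, B soiled
2) do Suck; now in B — A soiled, B clean
3) do Suck; now in B — A soiled, B clean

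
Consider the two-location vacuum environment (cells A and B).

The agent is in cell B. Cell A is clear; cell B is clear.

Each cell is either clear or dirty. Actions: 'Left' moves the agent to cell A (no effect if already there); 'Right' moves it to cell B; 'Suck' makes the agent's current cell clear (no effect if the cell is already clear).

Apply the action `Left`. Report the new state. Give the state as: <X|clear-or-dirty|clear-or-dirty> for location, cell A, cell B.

start: <B|clear|clear>
1) do Left; now <A|clear|clear>

<A|clear|clear>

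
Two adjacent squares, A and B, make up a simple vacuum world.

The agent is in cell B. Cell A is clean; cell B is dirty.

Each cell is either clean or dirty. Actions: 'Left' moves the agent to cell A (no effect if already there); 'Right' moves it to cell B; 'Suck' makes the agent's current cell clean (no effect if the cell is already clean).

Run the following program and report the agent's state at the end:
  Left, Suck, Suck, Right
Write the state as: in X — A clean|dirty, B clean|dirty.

in B — A clean, B dirty

[1] after Left: in A — A clean, B dirty
[2] after Suck: in A — A clean, B dirty
[3] after Suck: in A — A clean, B dirty
[4] after Right: in B — A clean, B dirty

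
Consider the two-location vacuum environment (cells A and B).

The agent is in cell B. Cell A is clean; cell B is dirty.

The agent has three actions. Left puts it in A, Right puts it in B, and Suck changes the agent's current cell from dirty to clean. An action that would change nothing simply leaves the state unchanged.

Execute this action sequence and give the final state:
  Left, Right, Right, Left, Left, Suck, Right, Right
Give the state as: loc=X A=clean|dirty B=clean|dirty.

t=1 Left ⇒ loc=A A=clean B=dirty
t=2 Right ⇒ loc=B A=clean B=dirty
t=3 Right ⇒ loc=B A=clean B=dirty
t=4 Left ⇒ loc=A A=clean B=dirty
t=5 Left ⇒ loc=A A=clean B=dirty
t=6 Suck ⇒ loc=A A=clean B=dirty
t=7 Right ⇒ loc=B A=clean B=dirty
t=8 Right ⇒ loc=B A=clean B=dirty

loc=B A=clean B=dirty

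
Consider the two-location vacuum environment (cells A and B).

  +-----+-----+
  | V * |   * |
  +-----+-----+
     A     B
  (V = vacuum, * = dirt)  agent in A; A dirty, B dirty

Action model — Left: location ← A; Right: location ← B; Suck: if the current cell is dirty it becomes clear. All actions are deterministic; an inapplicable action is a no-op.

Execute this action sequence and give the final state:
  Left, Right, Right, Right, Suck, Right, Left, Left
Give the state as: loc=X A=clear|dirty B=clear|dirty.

loc=A A=dirty B=clear

Left (#1): loc=A A=dirty B=dirty
Right (#2): loc=B A=dirty B=dirty
Right (#3): loc=B A=dirty B=dirty
Right (#4): loc=B A=dirty B=dirty
Suck (#5): loc=B A=dirty B=clear
Right (#6): loc=B A=dirty B=clear
Left (#7): loc=A A=dirty B=clear
Left (#8): loc=A A=dirty B=clear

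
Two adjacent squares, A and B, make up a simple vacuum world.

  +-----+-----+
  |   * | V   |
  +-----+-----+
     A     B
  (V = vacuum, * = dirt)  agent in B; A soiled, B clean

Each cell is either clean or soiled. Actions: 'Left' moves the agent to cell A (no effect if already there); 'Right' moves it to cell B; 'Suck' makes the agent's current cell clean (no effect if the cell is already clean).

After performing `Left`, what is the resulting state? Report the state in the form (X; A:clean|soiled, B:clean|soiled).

(A; A:soiled, B:clean)

start: (B; A:soiled, B:clean)
t=1 Left ⇒ (A; A:soiled, B:clean)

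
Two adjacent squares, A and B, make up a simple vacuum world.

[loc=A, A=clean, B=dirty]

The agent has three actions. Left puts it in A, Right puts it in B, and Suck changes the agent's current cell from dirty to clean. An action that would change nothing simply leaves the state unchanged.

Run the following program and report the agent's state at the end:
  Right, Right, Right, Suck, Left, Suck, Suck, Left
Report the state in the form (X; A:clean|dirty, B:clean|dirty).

1) do Right; now (B; A:clean, B:dirty)
2) do Right; now (B; A:clean, B:dirty)
3) do Right; now (B; A:clean, B:dirty)
4) do Suck; now (B; A:clean, B:clean)
5) do Left; now (A; A:clean, B:clean)
6) do Suck; now (A; A:clean, B:clean)
7) do Suck; now (A; A:clean, B:clean)
8) do Left; now (A; A:clean, B:clean)

(A; A:clean, B:clean)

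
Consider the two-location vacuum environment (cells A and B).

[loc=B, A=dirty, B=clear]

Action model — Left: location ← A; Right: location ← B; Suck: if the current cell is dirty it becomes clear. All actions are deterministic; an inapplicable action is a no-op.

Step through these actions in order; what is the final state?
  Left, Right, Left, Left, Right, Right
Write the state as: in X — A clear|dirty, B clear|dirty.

in B — A dirty, B clear

1. Left → in A — A dirty, B clear
2. Right → in B — A dirty, B clear
3. Left → in A — A dirty, B clear
4. Left → in A — A dirty, B clear
5. Right → in B — A dirty, B clear
6. Right → in B — A dirty, B clear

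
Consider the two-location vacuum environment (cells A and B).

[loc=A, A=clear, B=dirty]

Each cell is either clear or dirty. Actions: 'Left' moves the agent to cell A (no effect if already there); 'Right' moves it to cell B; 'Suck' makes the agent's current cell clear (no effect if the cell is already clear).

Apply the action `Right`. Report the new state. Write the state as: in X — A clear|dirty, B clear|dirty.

start: in A — A clear, B dirty
1. Right → in B — A clear, B dirty

in B — A clear, B dirty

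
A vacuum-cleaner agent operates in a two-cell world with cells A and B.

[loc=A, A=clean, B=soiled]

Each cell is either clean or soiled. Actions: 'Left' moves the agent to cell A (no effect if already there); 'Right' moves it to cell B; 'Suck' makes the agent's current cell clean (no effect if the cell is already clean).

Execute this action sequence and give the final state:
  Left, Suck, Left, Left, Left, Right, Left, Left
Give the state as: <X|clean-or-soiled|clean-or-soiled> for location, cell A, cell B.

<A|clean|soiled>

[1] after Left: <A|clean|soiled>
[2] after Suck: <A|clean|soiled>
[3] after Left: <A|clean|soiled>
[4] after Left: <A|clean|soiled>
[5] after Left: <A|clean|soiled>
[6] after Right: <B|clean|soiled>
[7] after Left: <A|clean|soiled>
[8] after Left: <A|clean|soiled>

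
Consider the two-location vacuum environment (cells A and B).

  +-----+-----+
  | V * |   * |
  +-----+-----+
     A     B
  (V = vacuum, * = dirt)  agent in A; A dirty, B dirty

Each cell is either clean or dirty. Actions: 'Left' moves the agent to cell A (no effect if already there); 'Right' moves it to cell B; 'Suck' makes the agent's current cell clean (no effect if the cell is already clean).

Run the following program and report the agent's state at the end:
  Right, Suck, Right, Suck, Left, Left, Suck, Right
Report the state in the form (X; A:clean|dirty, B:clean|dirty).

(B; A:clean, B:clean)

1. Right → (B; A:dirty, B:dirty)
2. Suck → (B; A:dirty, B:clean)
3. Right → (B; A:dirty, B:clean)
4. Suck → (B; A:dirty, B:clean)
5. Left → (A; A:dirty, B:clean)
6. Left → (A; A:dirty, B:clean)
7. Suck → (A; A:clean, B:clean)
8. Right → (B; A:clean, B:clean)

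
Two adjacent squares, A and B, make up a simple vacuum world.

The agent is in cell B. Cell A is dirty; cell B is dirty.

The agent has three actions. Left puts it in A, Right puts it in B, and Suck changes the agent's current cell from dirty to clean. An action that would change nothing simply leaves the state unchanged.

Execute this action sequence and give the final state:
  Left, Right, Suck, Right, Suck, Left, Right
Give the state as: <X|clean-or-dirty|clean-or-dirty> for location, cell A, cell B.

<B|dirty|clean>

Left (#1): <A|dirty|dirty>
Right (#2): <B|dirty|dirty>
Suck (#3): <B|dirty|clean>
Right (#4): <B|dirty|clean>
Suck (#5): <B|dirty|clean>
Left (#6): <A|dirty|clean>
Right (#7): <B|dirty|clean>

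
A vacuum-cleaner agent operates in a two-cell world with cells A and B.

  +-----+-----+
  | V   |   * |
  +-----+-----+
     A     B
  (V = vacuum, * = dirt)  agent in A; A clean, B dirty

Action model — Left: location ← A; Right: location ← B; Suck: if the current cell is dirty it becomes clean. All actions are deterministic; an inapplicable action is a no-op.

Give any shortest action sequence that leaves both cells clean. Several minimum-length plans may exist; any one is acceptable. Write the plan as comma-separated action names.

Right, Suck

Right (#1): (B; A:clean, B:dirty)
Suck (#2): (B; A:clean, B:clean)
min 2: go B then Suck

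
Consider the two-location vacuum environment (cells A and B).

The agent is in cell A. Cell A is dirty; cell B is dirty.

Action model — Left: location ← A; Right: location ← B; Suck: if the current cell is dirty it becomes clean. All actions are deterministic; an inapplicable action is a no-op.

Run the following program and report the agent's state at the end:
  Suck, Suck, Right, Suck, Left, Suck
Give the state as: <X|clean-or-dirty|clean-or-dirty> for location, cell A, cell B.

1) do Suck; now <A|clean|dirty>
2) do Suck; now <A|clean|dirty>
3) do Right; now <B|clean|dirty>
4) do Suck; now <B|clean|clean>
5) do Left; now <A|clean|clean>
6) do Suck; now <A|clean|clean>

<A|clean|clean>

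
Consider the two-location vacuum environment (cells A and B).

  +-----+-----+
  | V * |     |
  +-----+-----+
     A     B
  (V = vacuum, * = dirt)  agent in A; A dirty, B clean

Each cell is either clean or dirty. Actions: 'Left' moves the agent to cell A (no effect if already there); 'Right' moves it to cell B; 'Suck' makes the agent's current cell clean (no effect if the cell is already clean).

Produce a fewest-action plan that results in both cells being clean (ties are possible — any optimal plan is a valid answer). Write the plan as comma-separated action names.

[1] after Suck: <A|clean|clean>
min 1: A is dirty, one Suck

Suck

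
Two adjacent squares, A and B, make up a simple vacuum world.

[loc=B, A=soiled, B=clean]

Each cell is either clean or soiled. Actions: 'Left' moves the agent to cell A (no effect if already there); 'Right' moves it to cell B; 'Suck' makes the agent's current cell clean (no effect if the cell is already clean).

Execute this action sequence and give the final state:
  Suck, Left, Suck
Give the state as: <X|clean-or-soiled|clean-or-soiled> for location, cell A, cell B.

step 1/3 (Suck): <B|soiled|clean>
step 2/3 (Left): <A|soiled|clean>
step 3/3 (Suck): <A|clean|clean>

<A|clean|clean>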